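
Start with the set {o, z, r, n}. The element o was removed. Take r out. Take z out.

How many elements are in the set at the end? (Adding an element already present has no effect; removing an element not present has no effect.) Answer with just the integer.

Tracking the set through each operation:
Start: {n, o, r, z}
Event 1 (remove o): removed. Set: {n, r, z}
Event 2 (remove r): removed. Set: {n, z}
Event 3 (remove z): removed. Set: {n}

Final set: {n} (size 1)

Answer: 1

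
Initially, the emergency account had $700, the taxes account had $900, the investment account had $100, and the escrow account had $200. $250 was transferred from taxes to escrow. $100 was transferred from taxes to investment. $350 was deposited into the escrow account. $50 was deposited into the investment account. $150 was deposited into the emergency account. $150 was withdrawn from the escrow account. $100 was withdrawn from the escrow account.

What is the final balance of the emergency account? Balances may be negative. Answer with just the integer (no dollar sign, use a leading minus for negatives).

Answer: 850

Derivation:
Tracking account balances step by step:
Start: emergency=700, taxes=900, investment=100, escrow=200
Event 1 (transfer 250 taxes -> escrow): taxes: 900 - 250 = 650, escrow: 200 + 250 = 450. Balances: emergency=700, taxes=650, investment=100, escrow=450
Event 2 (transfer 100 taxes -> investment): taxes: 650 - 100 = 550, investment: 100 + 100 = 200. Balances: emergency=700, taxes=550, investment=200, escrow=450
Event 3 (deposit 350 to escrow): escrow: 450 + 350 = 800. Balances: emergency=700, taxes=550, investment=200, escrow=800
Event 4 (deposit 50 to investment): investment: 200 + 50 = 250. Balances: emergency=700, taxes=550, investment=250, escrow=800
Event 5 (deposit 150 to emergency): emergency: 700 + 150 = 850. Balances: emergency=850, taxes=550, investment=250, escrow=800
Event 6 (withdraw 150 from escrow): escrow: 800 - 150 = 650. Balances: emergency=850, taxes=550, investment=250, escrow=650
Event 7 (withdraw 100 from escrow): escrow: 650 - 100 = 550. Balances: emergency=850, taxes=550, investment=250, escrow=550

Final balance of emergency: 850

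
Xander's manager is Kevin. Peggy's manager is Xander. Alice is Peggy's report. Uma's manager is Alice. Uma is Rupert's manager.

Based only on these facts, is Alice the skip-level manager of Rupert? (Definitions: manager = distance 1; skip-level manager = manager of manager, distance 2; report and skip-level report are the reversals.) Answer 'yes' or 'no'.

Answer: yes

Derivation:
Reconstructing the manager chain from the given facts:
  Kevin -> Xander -> Peggy -> Alice -> Uma -> Rupert
(each arrow means 'manager of the next')
Positions in the chain (0 = top):
  position of Kevin: 0
  position of Xander: 1
  position of Peggy: 2
  position of Alice: 3
  position of Uma: 4
  position of Rupert: 5

Alice is at position 3, Rupert is at position 5; signed distance (j - i) = 2.
'skip-level manager' requires j - i = 2. Actual distance is 2, so the relation HOLDS.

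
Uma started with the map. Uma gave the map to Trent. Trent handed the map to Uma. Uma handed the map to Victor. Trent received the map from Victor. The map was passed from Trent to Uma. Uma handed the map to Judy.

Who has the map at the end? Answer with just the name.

Answer: Judy

Derivation:
Tracking the map through each event:
Start: Uma has the map.
After event 1: Trent has the map.
After event 2: Uma has the map.
After event 3: Victor has the map.
After event 4: Trent has the map.
After event 5: Uma has the map.
After event 6: Judy has the map.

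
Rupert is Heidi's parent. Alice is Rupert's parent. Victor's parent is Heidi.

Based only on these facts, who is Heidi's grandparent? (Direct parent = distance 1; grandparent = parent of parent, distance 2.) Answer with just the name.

Answer: Alice

Derivation:
Reconstructing the parent chain from the given facts:
  Alice -> Rupert -> Heidi -> Victor
(each arrow means 'parent of the next')
Positions in the chain (0 = top):
  position of Alice: 0
  position of Rupert: 1
  position of Heidi: 2
  position of Victor: 3

Heidi is at position 2; the grandparent is 2 steps up the chain, i.e. position 0: Alice.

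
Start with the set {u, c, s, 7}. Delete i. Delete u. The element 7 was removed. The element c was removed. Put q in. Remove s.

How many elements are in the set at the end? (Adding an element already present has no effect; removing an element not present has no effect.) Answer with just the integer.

Answer: 1

Derivation:
Tracking the set through each operation:
Start: {7, c, s, u}
Event 1 (remove i): not present, no change. Set: {7, c, s, u}
Event 2 (remove u): removed. Set: {7, c, s}
Event 3 (remove 7): removed. Set: {c, s}
Event 4 (remove c): removed. Set: {s}
Event 5 (add q): added. Set: {q, s}
Event 6 (remove s): removed. Set: {q}

Final set: {q} (size 1)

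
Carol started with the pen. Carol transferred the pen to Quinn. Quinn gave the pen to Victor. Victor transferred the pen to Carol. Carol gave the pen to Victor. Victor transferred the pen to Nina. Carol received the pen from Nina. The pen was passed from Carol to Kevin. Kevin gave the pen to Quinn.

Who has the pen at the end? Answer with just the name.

Answer: Quinn

Derivation:
Tracking the pen through each event:
Start: Carol has the pen.
After event 1: Quinn has the pen.
After event 2: Victor has the pen.
After event 3: Carol has the pen.
After event 4: Victor has the pen.
After event 5: Nina has the pen.
After event 6: Carol has the pen.
After event 7: Kevin has the pen.
After event 8: Quinn has the pen.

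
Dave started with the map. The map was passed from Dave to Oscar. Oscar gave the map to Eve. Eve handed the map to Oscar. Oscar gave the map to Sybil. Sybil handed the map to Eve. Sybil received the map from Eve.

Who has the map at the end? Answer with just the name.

Answer: Sybil

Derivation:
Tracking the map through each event:
Start: Dave has the map.
After event 1: Oscar has the map.
After event 2: Eve has the map.
After event 3: Oscar has the map.
After event 4: Sybil has the map.
After event 5: Eve has the map.
After event 6: Sybil has the map.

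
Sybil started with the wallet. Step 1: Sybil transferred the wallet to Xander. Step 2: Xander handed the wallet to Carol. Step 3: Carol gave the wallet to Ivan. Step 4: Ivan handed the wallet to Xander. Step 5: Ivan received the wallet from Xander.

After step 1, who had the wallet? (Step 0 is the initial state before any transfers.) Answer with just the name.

Answer: Xander

Derivation:
Tracking the wallet holder through step 1:
After step 0 (start): Sybil
After step 1: Xander

At step 1, the holder is Xander.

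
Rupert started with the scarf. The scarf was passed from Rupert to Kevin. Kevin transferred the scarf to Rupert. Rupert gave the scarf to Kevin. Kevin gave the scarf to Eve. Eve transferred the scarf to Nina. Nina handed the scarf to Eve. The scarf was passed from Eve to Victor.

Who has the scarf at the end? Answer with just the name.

Tracking the scarf through each event:
Start: Rupert has the scarf.
After event 1: Kevin has the scarf.
After event 2: Rupert has the scarf.
After event 3: Kevin has the scarf.
After event 4: Eve has the scarf.
After event 5: Nina has the scarf.
After event 6: Eve has the scarf.
After event 7: Victor has the scarf.

Answer: Victor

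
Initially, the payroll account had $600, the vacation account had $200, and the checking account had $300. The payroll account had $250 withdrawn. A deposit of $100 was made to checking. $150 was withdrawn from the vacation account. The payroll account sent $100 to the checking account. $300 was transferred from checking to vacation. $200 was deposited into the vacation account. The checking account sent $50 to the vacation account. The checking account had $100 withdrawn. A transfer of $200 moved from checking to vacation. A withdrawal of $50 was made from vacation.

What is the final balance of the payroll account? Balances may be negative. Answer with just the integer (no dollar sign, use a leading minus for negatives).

Tracking account balances step by step:
Start: payroll=600, vacation=200, checking=300
Event 1 (withdraw 250 from payroll): payroll: 600 - 250 = 350. Balances: payroll=350, vacation=200, checking=300
Event 2 (deposit 100 to checking): checking: 300 + 100 = 400. Balances: payroll=350, vacation=200, checking=400
Event 3 (withdraw 150 from vacation): vacation: 200 - 150 = 50. Balances: payroll=350, vacation=50, checking=400
Event 4 (transfer 100 payroll -> checking): payroll: 350 - 100 = 250, checking: 400 + 100 = 500. Balances: payroll=250, vacation=50, checking=500
Event 5 (transfer 300 checking -> vacation): checking: 500 - 300 = 200, vacation: 50 + 300 = 350. Balances: payroll=250, vacation=350, checking=200
Event 6 (deposit 200 to vacation): vacation: 350 + 200 = 550. Balances: payroll=250, vacation=550, checking=200
Event 7 (transfer 50 checking -> vacation): checking: 200 - 50 = 150, vacation: 550 + 50 = 600. Balances: payroll=250, vacation=600, checking=150
Event 8 (withdraw 100 from checking): checking: 150 - 100 = 50. Balances: payroll=250, vacation=600, checking=50
Event 9 (transfer 200 checking -> vacation): checking: 50 - 200 = -150, vacation: 600 + 200 = 800. Balances: payroll=250, vacation=800, checking=-150
Event 10 (withdraw 50 from vacation): vacation: 800 - 50 = 750. Balances: payroll=250, vacation=750, checking=-150

Final balance of payroll: 250

Answer: 250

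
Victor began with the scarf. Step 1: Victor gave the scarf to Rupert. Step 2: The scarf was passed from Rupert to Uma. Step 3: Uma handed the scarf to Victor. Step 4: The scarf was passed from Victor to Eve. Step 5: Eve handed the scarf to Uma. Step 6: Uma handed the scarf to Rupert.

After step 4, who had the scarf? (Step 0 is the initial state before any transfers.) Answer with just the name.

Answer: Eve

Derivation:
Tracking the scarf holder through step 4:
After step 0 (start): Victor
After step 1: Rupert
After step 2: Uma
After step 3: Victor
After step 4: Eve

At step 4, the holder is Eve.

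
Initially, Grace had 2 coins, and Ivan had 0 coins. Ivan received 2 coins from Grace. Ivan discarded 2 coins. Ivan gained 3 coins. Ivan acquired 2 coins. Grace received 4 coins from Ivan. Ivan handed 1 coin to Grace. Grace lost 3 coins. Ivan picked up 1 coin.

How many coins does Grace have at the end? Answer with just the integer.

Answer: 2

Derivation:
Tracking counts step by step:
Start: Grace=2, Ivan=0
Event 1 (Grace -> Ivan, 2): Grace: 2 -> 0, Ivan: 0 -> 2. State: Grace=0, Ivan=2
Event 2 (Ivan -2): Ivan: 2 -> 0. State: Grace=0, Ivan=0
Event 3 (Ivan +3): Ivan: 0 -> 3. State: Grace=0, Ivan=3
Event 4 (Ivan +2): Ivan: 3 -> 5. State: Grace=0, Ivan=5
Event 5 (Ivan -> Grace, 4): Ivan: 5 -> 1, Grace: 0 -> 4. State: Grace=4, Ivan=1
Event 6 (Ivan -> Grace, 1): Ivan: 1 -> 0, Grace: 4 -> 5. State: Grace=5, Ivan=0
Event 7 (Grace -3): Grace: 5 -> 2. State: Grace=2, Ivan=0
Event 8 (Ivan +1): Ivan: 0 -> 1. State: Grace=2, Ivan=1

Grace's final count: 2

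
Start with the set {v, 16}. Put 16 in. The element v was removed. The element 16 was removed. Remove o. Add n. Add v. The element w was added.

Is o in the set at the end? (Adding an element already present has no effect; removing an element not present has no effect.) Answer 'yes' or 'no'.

Tracking the set through each operation:
Start: {16, v}
Event 1 (add 16): already present, no change. Set: {16, v}
Event 2 (remove v): removed. Set: {16}
Event 3 (remove 16): removed. Set: {}
Event 4 (remove o): not present, no change. Set: {}
Event 5 (add n): added. Set: {n}
Event 6 (add v): added. Set: {n, v}
Event 7 (add w): added. Set: {n, v, w}

Final set: {n, v, w} (size 3)
o is NOT in the final set.

Answer: no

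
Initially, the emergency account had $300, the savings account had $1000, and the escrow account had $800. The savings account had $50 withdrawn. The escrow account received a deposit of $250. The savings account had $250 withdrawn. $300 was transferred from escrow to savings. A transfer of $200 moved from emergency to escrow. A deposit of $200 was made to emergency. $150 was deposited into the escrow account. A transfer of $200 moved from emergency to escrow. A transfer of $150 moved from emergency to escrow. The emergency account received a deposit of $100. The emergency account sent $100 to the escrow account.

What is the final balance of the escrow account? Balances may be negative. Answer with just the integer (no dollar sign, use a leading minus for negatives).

Tracking account balances step by step:
Start: emergency=300, savings=1000, escrow=800
Event 1 (withdraw 50 from savings): savings: 1000 - 50 = 950. Balances: emergency=300, savings=950, escrow=800
Event 2 (deposit 250 to escrow): escrow: 800 + 250 = 1050. Balances: emergency=300, savings=950, escrow=1050
Event 3 (withdraw 250 from savings): savings: 950 - 250 = 700. Balances: emergency=300, savings=700, escrow=1050
Event 4 (transfer 300 escrow -> savings): escrow: 1050 - 300 = 750, savings: 700 + 300 = 1000. Balances: emergency=300, savings=1000, escrow=750
Event 5 (transfer 200 emergency -> escrow): emergency: 300 - 200 = 100, escrow: 750 + 200 = 950. Balances: emergency=100, savings=1000, escrow=950
Event 6 (deposit 200 to emergency): emergency: 100 + 200 = 300. Balances: emergency=300, savings=1000, escrow=950
Event 7 (deposit 150 to escrow): escrow: 950 + 150 = 1100. Balances: emergency=300, savings=1000, escrow=1100
Event 8 (transfer 200 emergency -> escrow): emergency: 300 - 200 = 100, escrow: 1100 + 200 = 1300. Balances: emergency=100, savings=1000, escrow=1300
Event 9 (transfer 150 emergency -> escrow): emergency: 100 - 150 = -50, escrow: 1300 + 150 = 1450. Balances: emergency=-50, savings=1000, escrow=1450
Event 10 (deposit 100 to emergency): emergency: -50 + 100 = 50. Balances: emergency=50, savings=1000, escrow=1450
Event 11 (transfer 100 emergency -> escrow): emergency: 50 - 100 = -50, escrow: 1450 + 100 = 1550. Balances: emergency=-50, savings=1000, escrow=1550

Final balance of escrow: 1550

Answer: 1550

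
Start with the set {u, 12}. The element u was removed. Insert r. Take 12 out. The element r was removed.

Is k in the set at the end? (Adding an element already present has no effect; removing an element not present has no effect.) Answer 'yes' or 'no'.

Tracking the set through each operation:
Start: {12, u}
Event 1 (remove u): removed. Set: {12}
Event 2 (add r): added. Set: {12, r}
Event 3 (remove 12): removed. Set: {r}
Event 4 (remove r): removed. Set: {}

Final set: {} (size 0)
k is NOT in the final set.

Answer: no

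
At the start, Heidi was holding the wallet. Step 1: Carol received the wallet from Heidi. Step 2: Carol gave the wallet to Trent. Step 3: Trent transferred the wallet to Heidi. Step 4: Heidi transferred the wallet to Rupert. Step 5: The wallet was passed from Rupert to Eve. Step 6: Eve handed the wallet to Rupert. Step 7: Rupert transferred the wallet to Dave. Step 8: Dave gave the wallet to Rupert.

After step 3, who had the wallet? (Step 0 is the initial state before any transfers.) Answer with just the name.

Tracking the wallet holder through step 3:
After step 0 (start): Heidi
After step 1: Carol
After step 2: Trent
After step 3: Heidi

At step 3, the holder is Heidi.

Answer: Heidi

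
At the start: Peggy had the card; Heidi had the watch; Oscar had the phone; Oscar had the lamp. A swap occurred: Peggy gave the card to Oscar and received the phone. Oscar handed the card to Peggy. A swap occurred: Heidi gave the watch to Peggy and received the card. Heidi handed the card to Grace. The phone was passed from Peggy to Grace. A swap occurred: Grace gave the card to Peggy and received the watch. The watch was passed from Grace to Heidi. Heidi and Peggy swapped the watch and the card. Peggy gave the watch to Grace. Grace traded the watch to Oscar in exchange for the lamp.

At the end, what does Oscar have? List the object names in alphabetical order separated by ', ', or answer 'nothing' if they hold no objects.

Tracking all object holders:
Start: card:Peggy, watch:Heidi, phone:Oscar, lamp:Oscar
Event 1 (swap card<->phone: now card:Oscar, phone:Peggy). State: card:Oscar, watch:Heidi, phone:Peggy, lamp:Oscar
Event 2 (give card: Oscar -> Peggy). State: card:Peggy, watch:Heidi, phone:Peggy, lamp:Oscar
Event 3 (swap watch<->card: now watch:Peggy, card:Heidi). State: card:Heidi, watch:Peggy, phone:Peggy, lamp:Oscar
Event 4 (give card: Heidi -> Grace). State: card:Grace, watch:Peggy, phone:Peggy, lamp:Oscar
Event 5 (give phone: Peggy -> Grace). State: card:Grace, watch:Peggy, phone:Grace, lamp:Oscar
Event 6 (swap card<->watch: now card:Peggy, watch:Grace). State: card:Peggy, watch:Grace, phone:Grace, lamp:Oscar
Event 7 (give watch: Grace -> Heidi). State: card:Peggy, watch:Heidi, phone:Grace, lamp:Oscar
Event 8 (swap watch<->card: now watch:Peggy, card:Heidi). State: card:Heidi, watch:Peggy, phone:Grace, lamp:Oscar
Event 9 (give watch: Peggy -> Grace). State: card:Heidi, watch:Grace, phone:Grace, lamp:Oscar
Event 10 (swap watch<->lamp: now watch:Oscar, lamp:Grace). State: card:Heidi, watch:Oscar, phone:Grace, lamp:Grace

Final state: card:Heidi, watch:Oscar, phone:Grace, lamp:Grace
Oscar holds: watch.

Answer: watch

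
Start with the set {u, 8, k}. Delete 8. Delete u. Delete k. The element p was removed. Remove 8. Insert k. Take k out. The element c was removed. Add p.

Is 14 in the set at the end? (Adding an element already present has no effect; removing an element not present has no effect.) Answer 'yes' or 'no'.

Answer: no

Derivation:
Tracking the set through each operation:
Start: {8, k, u}
Event 1 (remove 8): removed. Set: {k, u}
Event 2 (remove u): removed. Set: {k}
Event 3 (remove k): removed. Set: {}
Event 4 (remove p): not present, no change. Set: {}
Event 5 (remove 8): not present, no change. Set: {}
Event 6 (add k): added. Set: {k}
Event 7 (remove k): removed. Set: {}
Event 8 (remove c): not present, no change. Set: {}
Event 9 (add p): added. Set: {p}

Final set: {p} (size 1)
14 is NOT in the final set.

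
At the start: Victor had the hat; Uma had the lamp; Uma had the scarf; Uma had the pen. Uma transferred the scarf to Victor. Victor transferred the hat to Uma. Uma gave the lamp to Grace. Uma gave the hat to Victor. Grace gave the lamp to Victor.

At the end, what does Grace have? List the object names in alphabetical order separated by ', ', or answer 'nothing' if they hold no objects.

Tracking all object holders:
Start: hat:Victor, lamp:Uma, scarf:Uma, pen:Uma
Event 1 (give scarf: Uma -> Victor). State: hat:Victor, lamp:Uma, scarf:Victor, pen:Uma
Event 2 (give hat: Victor -> Uma). State: hat:Uma, lamp:Uma, scarf:Victor, pen:Uma
Event 3 (give lamp: Uma -> Grace). State: hat:Uma, lamp:Grace, scarf:Victor, pen:Uma
Event 4 (give hat: Uma -> Victor). State: hat:Victor, lamp:Grace, scarf:Victor, pen:Uma
Event 5 (give lamp: Grace -> Victor). State: hat:Victor, lamp:Victor, scarf:Victor, pen:Uma

Final state: hat:Victor, lamp:Victor, scarf:Victor, pen:Uma
Grace holds: (nothing).

Answer: nothing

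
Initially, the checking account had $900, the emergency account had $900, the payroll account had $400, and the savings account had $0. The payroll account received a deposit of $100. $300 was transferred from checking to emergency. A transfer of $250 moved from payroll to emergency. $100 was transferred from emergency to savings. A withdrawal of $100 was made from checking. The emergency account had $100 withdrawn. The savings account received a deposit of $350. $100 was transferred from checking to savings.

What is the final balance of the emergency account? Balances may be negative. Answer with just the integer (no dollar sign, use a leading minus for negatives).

Answer: 1250

Derivation:
Tracking account balances step by step:
Start: checking=900, emergency=900, payroll=400, savings=0
Event 1 (deposit 100 to payroll): payroll: 400 + 100 = 500. Balances: checking=900, emergency=900, payroll=500, savings=0
Event 2 (transfer 300 checking -> emergency): checking: 900 - 300 = 600, emergency: 900 + 300 = 1200. Balances: checking=600, emergency=1200, payroll=500, savings=0
Event 3 (transfer 250 payroll -> emergency): payroll: 500 - 250 = 250, emergency: 1200 + 250 = 1450. Balances: checking=600, emergency=1450, payroll=250, savings=0
Event 4 (transfer 100 emergency -> savings): emergency: 1450 - 100 = 1350, savings: 0 + 100 = 100. Balances: checking=600, emergency=1350, payroll=250, savings=100
Event 5 (withdraw 100 from checking): checking: 600 - 100 = 500. Balances: checking=500, emergency=1350, payroll=250, savings=100
Event 6 (withdraw 100 from emergency): emergency: 1350 - 100 = 1250. Balances: checking=500, emergency=1250, payroll=250, savings=100
Event 7 (deposit 350 to savings): savings: 100 + 350 = 450. Balances: checking=500, emergency=1250, payroll=250, savings=450
Event 8 (transfer 100 checking -> savings): checking: 500 - 100 = 400, savings: 450 + 100 = 550. Balances: checking=400, emergency=1250, payroll=250, savings=550

Final balance of emergency: 1250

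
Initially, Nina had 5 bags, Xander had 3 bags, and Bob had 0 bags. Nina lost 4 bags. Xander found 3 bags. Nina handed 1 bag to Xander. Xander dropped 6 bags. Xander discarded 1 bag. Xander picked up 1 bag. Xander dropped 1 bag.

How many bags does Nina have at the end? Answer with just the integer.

Tracking counts step by step:
Start: Nina=5, Xander=3, Bob=0
Event 1 (Nina -4): Nina: 5 -> 1. State: Nina=1, Xander=3, Bob=0
Event 2 (Xander +3): Xander: 3 -> 6. State: Nina=1, Xander=6, Bob=0
Event 3 (Nina -> Xander, 1): Nina: 1 -> 0, Xander: 6 -> 7. State: Nina=0, Xander=7, Bob=0
Event 4 (Xander -6): Xander: 7 -> 1. State: Nina=0, Xander=1, Bob=0
Event 5 (Xander -1): Xander: 1 -> 0. State: Nina=0, Xander=0, Bob=0
Event 6 (Xander +1): Xander: 0 -> 1. State: Nina=0, Xander=1, Bob=0
Event 7 (Xander -1): Xander: 1 -> 0. State: Nina=0, Xander=0, Bob=0

Nina's final count: 0

Answer: 0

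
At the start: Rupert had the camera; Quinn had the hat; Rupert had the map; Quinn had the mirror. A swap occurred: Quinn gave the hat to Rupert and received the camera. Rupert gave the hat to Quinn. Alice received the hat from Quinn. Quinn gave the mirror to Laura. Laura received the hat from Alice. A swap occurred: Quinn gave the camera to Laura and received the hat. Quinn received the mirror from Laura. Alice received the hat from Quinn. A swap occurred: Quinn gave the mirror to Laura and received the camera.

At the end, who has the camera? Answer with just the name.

Tracking all object holders:
Start: camera:Rupert, hat:Quinn, map:Rupert, mirror:Quinn
Event 1 (swap hat<->camera: now hat:Rupert, camera:Quinn). State: camera:Quinn, hat:Rupert, map:Rupert, mirror:Quinn
Event 2 (give hat: Rupert -> Quinn). State: camera:Quinn, hat:Quinn, map:Rupert, mirror:Quinn
Event 3 (give hat: Quinn -> Alice). State: camera:Quinn, hat:Alice, map:Rupert, mirror:Quinn
Event 4 (give mirror: Quinn -> Laura). State: camera:Quinn, hat:Alice, map:Rupert, mirror:Laura
Event 5 (give hat: Alice -> Laura). State: camera:Quinn, hat:Laura, map:Rupert, mirror:Laura
Event 6 (swap camera<->hat: now camera:Laura, hat:Quinn). State: camera:Laura, hat:Quinn, map:Rupert, mirror:Laura
Event 7 (give mirror: Laura -> Quinn). State: camera:Laura, hat:Quinn, map:Rupert, mirror:Quinn
Event 8 (give hat: Quinn -> Alice). State: camera:Laura, hat:Alice, map:Rupert, mirror:Quinn
Event 9 (swap mirror<->camera: now mirror:Laura, camera:Quinn). State: camera:Quinn, hat:Alice, map:Rupert, mirror:Laura

Final state: camera:Quinn, hat:Alice, map:Rupert, mirror:Laura
The camera is held by Quinn.

Answer: Quinn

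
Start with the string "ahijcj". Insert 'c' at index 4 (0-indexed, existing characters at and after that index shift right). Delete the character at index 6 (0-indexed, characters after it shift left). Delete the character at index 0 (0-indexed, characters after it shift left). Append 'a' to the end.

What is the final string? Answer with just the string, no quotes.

Applying each edit step by step:
Start: "ahijcj"
Op 1 (insert 'c' at idx 4): "ahijcj" -> "ahijccj"
Op 2 (delete idx 6 = 'j'): "ahijccj" -> "ahijcc"
Op 3 (delete idx 0 = 'a'): "ahijcc" -> "hijcc"
Op 4 (append 'a'): "hijcc" -> "hijcca"

Answer: hijcca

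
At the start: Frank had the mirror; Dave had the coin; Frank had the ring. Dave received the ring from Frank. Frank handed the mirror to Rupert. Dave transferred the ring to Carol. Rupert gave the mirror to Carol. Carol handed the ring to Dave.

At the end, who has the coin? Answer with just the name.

Answer: Dave

Derivation:
Tracking all object holders:
Start: mirror:Frank, coin:Dave, ring:Frank
Event 1 (give ring: Frank -> Dave). State: mirror:Frank, coin:Dave, ring:Dave
Event 2 (give mirror: Frank -> Rupert). State: mirror:Rupert, coin:Dave, ring:Dave
Event 3 (give ring: Dave -> Carol). State: mirror:Rupert, coin:Dave, ring:Carol
Event 4 (give mirror: Rupert -> Carol). State: mirror:Carol, coin:Dave, ring:Carol
Event 5 (give ring: Carol -> Dave). State: mirror:Carol, coin:Dave, ring:Dave

Final state: mirror:Carol, coin:Dave, ring:Dave
The coin is held by Dave.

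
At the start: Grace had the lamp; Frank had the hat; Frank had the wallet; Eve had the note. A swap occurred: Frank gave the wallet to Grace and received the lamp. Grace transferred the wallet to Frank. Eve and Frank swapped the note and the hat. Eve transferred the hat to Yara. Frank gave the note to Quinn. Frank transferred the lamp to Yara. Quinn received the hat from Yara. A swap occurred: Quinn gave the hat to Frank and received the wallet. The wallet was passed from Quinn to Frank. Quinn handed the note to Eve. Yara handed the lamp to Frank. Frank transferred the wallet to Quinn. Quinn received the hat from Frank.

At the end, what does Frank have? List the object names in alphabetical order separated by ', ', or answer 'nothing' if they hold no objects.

Tracking all object holders:
Start: lamp:Grace, hat:Frank, wallet:Frank, note:Eve
Event 1 (swap wallet<->lamp: now wallet:Grace, lamp:Frank). State: lamp:Frank, hat:Frank, wallet:Grace, note:Eve
Event 2 (give wallet: Grace -> Frank). State: lamp:Frank, hat:Frank, wallet:Frank, note:Eve
Event 3 (swap note<->hat: now note:Frank, hat:Eve). State: lamp:Frank, hat:Eve, wallet:Frank, note:Frank
Event 4 (give hat: Eve -> Yara). State: lamp:Frank, hat:Yara, wallet:Frank, note:Frank
Event 5 (give note: Frank -> Quinn). State: lamp:Frank, hat:Yara, wallet:Frank, note:Quinn
Event 6 (give lamp: Frank -> Yara). State: lamp:Yara, hat:Yara, wallet:Frank, note:Quinn
Event 7 (give hat: Yara -> Quinn). State: lamp:Yara, hat:Quinn, wallet:Frank, note:Quinn
Event 8 (swap hat<->wallet: now hat:Frank, wallet:Quinn). State: lamp:Yara, hat:Frank, wallet:Quinn, note:Quinn
Event 9 (give wallet: Quinn -> Frank). State: lamp:Yara, hat:Frank, wallet:Frank, note:Quinn
Event 10 (give note: Quinn -> Eve). State: lamp:Yara, hat:Frank, wallet:Frank, note:Eve
Event 11 (give lamp: Yara -> Frank). State: lamp:Frank, hat:Frank, wallet:Frank, note:Eve
Event 12 (give wallet: Frank -> Quinn). State: lamp:Frank, hat:Frank, wallet:Quinn, note:Eve
Event 13 (give hat: Frank -> Quinn). State: lamp:Frank, hat:Quinn, wallet:Quinn, note:Eve

Final state: lamp:Frank, hat:Quinn, wallet:Quinn, note:Eve
Frank holds: lamp.

Answer: lamp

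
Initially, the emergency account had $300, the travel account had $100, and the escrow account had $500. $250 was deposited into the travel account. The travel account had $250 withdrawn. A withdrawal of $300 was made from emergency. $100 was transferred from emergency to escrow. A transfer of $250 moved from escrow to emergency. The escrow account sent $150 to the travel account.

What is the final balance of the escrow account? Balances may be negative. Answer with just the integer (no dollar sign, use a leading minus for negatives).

Answer: 200

Derivation:
Tracking account balances step by step:
Start: emergency=300, travel=100, escrow=500
Event 1 (deposit 250 to travel): travel: 100 + 250 = 350. Balances: emergency=300, travel=350, escrow=500
Event 2 (withdraw 250 from travel): travel: 350 - 250 = 100. Balances: emergency=300, travel=100, escrow=500
Event 3 (withdraw 300 from emergency): emergency: 300 - 300 = 0. Balances: emergency=0, travel=100, escrow=500
Event 4 (transfer 100 emergency -> escrow): emergency: 0 - 100 = -100, escrow: 500 + 100 = 600. Balances: emergency=-100, travel=100, escrow=600
Event 5 (transfer 250 escrow -> emergency): escrow: 600 - 250 = 350, emergency: -100 + 250 = 150. Balances: emergency=150, travel=100, escrow=350
Event 6 (transfer 150 escrow -> travel): escrow: 350 - 150 = 200, travel: 100 + 150 = 250. Balances: emergency=150, travel=250, escrow=200

Final balance of escrow: 200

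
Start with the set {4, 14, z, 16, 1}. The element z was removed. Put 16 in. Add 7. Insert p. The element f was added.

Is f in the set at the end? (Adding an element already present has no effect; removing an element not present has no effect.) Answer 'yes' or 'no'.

Tracking the set through each operation:
Start: {1, 14, 16, 4, z}
Event 1 (remove z): removed. Set: {1, 14, 16, 4}
Event 2 (add 16): already present, no change. Set: {1, 14, 16, 4}
Event 3 (add 7): added. Set: {1, 14, 16, 4, 7}
Event 4 (add p): added. Set: {1, 14, 16, 4, 7, p}
Event 5 (add f): added. Set: {1, 14, 16, 4, 7, f, p}

Final set: {1, 14, 16, 4, 7, f, p} (size 7)
f is in the final set.

Answer: yes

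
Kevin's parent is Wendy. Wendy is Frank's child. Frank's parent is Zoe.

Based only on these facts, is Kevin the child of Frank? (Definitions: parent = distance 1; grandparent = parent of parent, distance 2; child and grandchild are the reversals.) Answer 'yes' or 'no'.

Reconstructing the parent chain from the given facts:
  Zoe -> Frank -> Wendy -> Kevin
(each arrow means 'parent of the next')
Positions in the chain (0 = top):
  position of Zoe: 0
  position of Frank: 1
  position of Wendy: 2
  position of Kevin: 3

Kevin is at position 3, Frank is at position 1; signed distance (j - i) = -2.
'child' requires j - i = -1. Actual distance is -2, so the relation does NOT hold.

Answer: no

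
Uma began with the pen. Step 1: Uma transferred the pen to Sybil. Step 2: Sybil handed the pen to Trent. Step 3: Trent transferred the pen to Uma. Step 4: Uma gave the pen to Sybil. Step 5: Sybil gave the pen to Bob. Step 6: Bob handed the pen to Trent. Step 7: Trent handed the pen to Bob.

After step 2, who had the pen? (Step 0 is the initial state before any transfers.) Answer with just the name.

Answer: Trent

Derivation:
Tracking the pen holder through step 2:
After step 0 (start): Uma
After step 1: Sybil
After step 2: Trent

At step 2, the holder is Trent.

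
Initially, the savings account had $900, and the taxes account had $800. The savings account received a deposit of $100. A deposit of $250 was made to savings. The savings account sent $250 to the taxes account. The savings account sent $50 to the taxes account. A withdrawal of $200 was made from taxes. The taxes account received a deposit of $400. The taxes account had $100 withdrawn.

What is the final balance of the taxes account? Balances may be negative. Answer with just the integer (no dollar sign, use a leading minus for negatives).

Tracking account balances step by step:
Start: savings=900, taxes=800
Event 1 (deposit 100 to savings): savings: 900 + 100 = 1000. Balances: savings=1000, taxes=800
Event 2 (deposit 250 to savings): savings: 1000 + 250 = 1250. Balances: savings=1250, taxes=800
Event 3 (transfer 250 savings -> taxes): savings: 1250 - 250 = 1000, taxes: 800 + 250 = 1050. Balances: savings=1000, taxes=1050
Event 4 (transfer 50 savings -> taxes): savings: 1000 - 50 = 950, taxes: 1050 + 50 = 1100. Balances: savings=950, taxes=1100
Event 5 (withdraw 200 from taxes): taxes: 1100 - 200 = 900. Balances: savings=950, taxes=900
Event 6 (deposit 400 to taxes): taxes: 900 + 400 = 1300. Balances: savings=950, taxes=1300
Event 7 (withdraw 100 from taxes): taxes: 1300 - 100 = 1200. Balances: savings=950, taxes=1200

Final balance of taxes: 1200

Answer: 1200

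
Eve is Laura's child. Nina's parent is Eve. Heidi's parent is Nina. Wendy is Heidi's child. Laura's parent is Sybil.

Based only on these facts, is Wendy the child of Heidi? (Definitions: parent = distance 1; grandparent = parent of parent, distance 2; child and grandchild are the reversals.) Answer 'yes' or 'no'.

Reconstructing the parent chain from the given facts:
  Sybil -> Laura -> Eve -> Nina -> Heidi -> Wendy
(each arrow means 'parent of the next')
Positions in the chain (0 = top):
  position of Sybil: 0
  position of Laura: 1
  position of Eve: 2
  position of Nina: 3
  position of Heidi: 4
  position of Wendy: 5

Wendy is at position 5, Heidi is at position 4; signed distance (j - i) = -1.
'child' requires j - i = -1. Actual distance is -1, so the relation HOLDS.

Answer: yes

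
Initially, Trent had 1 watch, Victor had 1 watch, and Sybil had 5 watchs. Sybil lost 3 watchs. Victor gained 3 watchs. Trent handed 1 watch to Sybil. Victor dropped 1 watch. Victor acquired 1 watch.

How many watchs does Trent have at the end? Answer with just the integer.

Tracking counts step by step:
Start: Trent=1, Victor=1, Sybil=5
Event 1 (Sybil -3): Sybil: 5 -> 2. State: Trent=1, Victor=1, Sybil=2
Event 2 (Victor +3): Victor: 1 -> 4. State: Trent=1, Victor=4, Sybil=2
Event 3 (Trent -> Sybil, 1): Trent: 1 -> 0, Sybil: 2 -> 3. State: Trent=0, Victor=4, Sybil=3
Event 4 (Victor -1): Victor: 4 -> 3. State: Trent=0, Victor=3, Sybil=3
Event 5 (Victor +1): Victor: 3 -> 4. State: Trent=0, Victor=4, Sybil=3

Trent's final count: 0

Answer: 0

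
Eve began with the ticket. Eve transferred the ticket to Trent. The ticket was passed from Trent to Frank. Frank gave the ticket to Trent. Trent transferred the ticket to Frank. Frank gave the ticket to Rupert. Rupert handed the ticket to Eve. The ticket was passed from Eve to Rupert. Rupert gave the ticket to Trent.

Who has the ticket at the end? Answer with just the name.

Answer: Trent

Derivation:
Tracking the ticket through each event:
Start: Eve has the ticket.
After event 1: Trent has the ticket.
After event 2: Frank has the ticket.
After event 3: Trent has the ticket.
After event 4: Frank has the ticket.
After event 5: Rupert has the ticket.
After event 6: Eve has the ticket.
After event 7: Rupert has the ticket.
After event 8: Trent has the ticket.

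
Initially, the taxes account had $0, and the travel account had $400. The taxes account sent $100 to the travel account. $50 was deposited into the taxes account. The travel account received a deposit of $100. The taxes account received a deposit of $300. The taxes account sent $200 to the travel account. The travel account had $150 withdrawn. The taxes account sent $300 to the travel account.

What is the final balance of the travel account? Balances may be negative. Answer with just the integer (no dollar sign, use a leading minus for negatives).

Answer: 950

Derivation:
Tracking account balances step by step:
Start: taxes=0, travel=400
Event 1 (transfer 100 taxes -> travel): taxes: 0 - 100 = -100, travel: 400 + 100 = 500. Balances: taxes=-100, travel=500
Event 2 (deposit 50 to taxes): taxes: -100 + 50 = -50. Balances: taxes=-50, travel=500
Event 3 (deposit 100 to travel): travel: 500 + 100 = 600. Balances: taxes=-50, travel=600
Event 4 (deposit 300 to taxes): taxes: -50 + 300 = 250. Balances: taxes=250, travel=600
Event 5 (transfer 200 taxes -> travel): taxes: 250 - 200 = 50, travel: 600 + 200 = 800. Balances: taxes=50, travel=800
Event 6 (withdraw 150 from travel): travel: 800 - 150 = 650. Balances: taxes=50, travel=650
Event 7 (transfer 300 taxes -> travel): taxes: 50 - 300 = -250, travel: 650 + 300 = 950. Balances: taxes=-250, travel=950

Final balance of travel: 950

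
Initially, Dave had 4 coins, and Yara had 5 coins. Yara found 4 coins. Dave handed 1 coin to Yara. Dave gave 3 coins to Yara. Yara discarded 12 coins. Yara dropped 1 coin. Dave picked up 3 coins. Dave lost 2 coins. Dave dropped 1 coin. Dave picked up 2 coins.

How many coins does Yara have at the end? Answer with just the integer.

Answer: 0

Derivation:
Tracking counts step by step:
Start: Dave=4, Yara=5
Event 1 (Yara +4): Yara: 5 -> 9. State: Dave=4, Yara=9
Event 2 (Dave -> Yara, 1): Dave: 4 -> 3, Yara: 9 -> 10. State: Dave=3, Yara=10
Event 3 (Dave -> Yara, 3): Dave: 3 -> 0, Yara: 10 -> 13. State: Dave=0, Yara=13
Event 4 (Yara -12): Yara: 13 -> 1. State: Dave=0, Yara=1
Event 5 (Yara -1): Yara: 1 -> 0. State: Dave=0, Yara=0
Event 6 (Dave +3): Dave: 0 -> 3. State: Dave=3, Yara=0
Event 7 (Dave -2): Dave: 3 -> 1. State: Dave=1, Yara=0
Event 8 (Dave -1): Dave: 1 -> 0. State: Dave=0, Yara=0
Event 9 (Dave +2): Dave: 0 -> 2. State: Dave=2, Yara=0

Yara's final count: 0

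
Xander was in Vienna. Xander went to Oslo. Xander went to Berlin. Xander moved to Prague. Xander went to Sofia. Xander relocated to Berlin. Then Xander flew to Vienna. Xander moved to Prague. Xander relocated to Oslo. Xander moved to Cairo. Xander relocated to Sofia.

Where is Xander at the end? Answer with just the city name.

Tracking Xander's location:
Start: Xander is in Vienna.
After move 1: Vienna -> Oslo. Xander is in Oslo.
After move 2: Oslo -> Berlin. Xander is in Berlin.
After move 3: Berlin -> Prague. Xander is in Prague.
After move 4: Prague -> Sofia. Xander is in Sofia.
After move 5: Sofia -> Berlin. Xander is in Berlin.
After move 6: Berlin -> Vienna. Xander is in Vienna.
After move 7: Vienna -> Prague. Xander is in Prague.
After move 8: Prague -> Oslo. Xander is in Oslo.
After move 9: Oslo -> Cairo. Xander is in Cairo.
After move 10: Cairo -> Sofia. Xander is in Sofia.

Answer: Sofia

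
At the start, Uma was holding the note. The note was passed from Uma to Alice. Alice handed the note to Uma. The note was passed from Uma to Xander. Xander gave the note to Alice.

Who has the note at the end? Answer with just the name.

Answer: Alice

Derivation:
Tracking the note through each event:
Start: Uma has the note.
After event 1: Alice has the note.
After event 2: Uma has the note.
After event 3: Xander has the note.
After event 4: Alice has the note.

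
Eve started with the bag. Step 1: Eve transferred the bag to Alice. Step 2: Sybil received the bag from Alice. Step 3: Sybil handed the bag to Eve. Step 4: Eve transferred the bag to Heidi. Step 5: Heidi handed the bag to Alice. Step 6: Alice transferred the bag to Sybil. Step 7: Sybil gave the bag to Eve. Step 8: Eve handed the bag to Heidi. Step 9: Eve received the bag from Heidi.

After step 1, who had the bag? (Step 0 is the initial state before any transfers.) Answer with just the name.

Tracking the bag holder through step 1:
After step 0 (start): Eve
After step 1: Alice

At step 1, the holder is Alice.

Answer: Alice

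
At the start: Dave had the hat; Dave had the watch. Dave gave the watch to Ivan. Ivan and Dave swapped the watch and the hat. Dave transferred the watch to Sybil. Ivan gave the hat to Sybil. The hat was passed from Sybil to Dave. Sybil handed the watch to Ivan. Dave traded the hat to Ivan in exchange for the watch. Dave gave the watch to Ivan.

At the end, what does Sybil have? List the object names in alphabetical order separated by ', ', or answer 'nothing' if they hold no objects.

Answer: nothing

Derivation:
Tracking all object holders:
Start: hat:Dave, watch:Dave
Event 1 (give watch: Dave -> Ivan). State: hat:Dave, watch:Ivan
Event 2 (swap watch<->hat: now watch:Dave, hat:Ivan). State: hat:Ivan, watch:Dave
Event 3 (give watch: Dave -> Sybil). State: hat:Ivan, watch:Sybil
Event 4 (give hat: Ivan -> Sybil). State: hat:Sybil, watch:Sybil
Event 5 (give hat: Sybil -> Dave). State: hat:Dave, watch:Sybil
Event 6 (give watch: Sybil -> Ivan). State: hat:Dave, watch:Ivan
Event 7 (swap hat<->watch: now hat:Ivan, watch:Dave). State: hat:Ivan, watch:Dave
Event 8 (give watch: Dave -> Ivan). State: hat:Ivan, watch:Ivan

Final state: hat:Ivan, watch:Ivan
Sybil holds: (nothing).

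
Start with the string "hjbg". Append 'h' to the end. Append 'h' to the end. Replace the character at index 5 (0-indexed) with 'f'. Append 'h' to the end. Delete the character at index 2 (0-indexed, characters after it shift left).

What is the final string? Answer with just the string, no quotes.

Answer: hjghfh

Derivation:
Applying each edit step by step:
Start: "hjbg"
Op 1 (append 'h'): "hjbg" -> "hjbgh"
Op 2 (append 'h'): "hjbgh" -> "hjbghh"
Op 3 (replace idx 5: 'h' -> 'f'): "hjbghh" -> "hjbghf"
Op 4 (append 'h'): "hjbghf" -> "hjbghfh"
Op 5 (delete idx 2 = 'b'): "hjbghfh" -> "hjghfh"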